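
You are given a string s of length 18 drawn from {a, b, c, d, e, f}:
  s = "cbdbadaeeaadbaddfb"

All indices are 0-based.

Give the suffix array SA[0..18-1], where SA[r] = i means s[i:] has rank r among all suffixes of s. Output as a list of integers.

rank | idx | suffix
   0 |   9 | aadbaddfb
   1 |   4 | adaeeaadbaddfb
   2 |  10 | adbaddfb
   3 |  13 | addfb
   4 |   6 | aeeaadbaddfb
   5 |  17 | b
   6 |   3 | badaeeaadbaddfb
   7 |  12 | baddfb
   8 |   1 | bdbadaeeaadbaddfb
   9 |   0 | cbdbadaeeaadbaddfb
  10 |   5 | daeeaadbaddfb
  11 |   2 | dbadaeeaadbaddfb
  12 |  11 | dbaddfb
  13 |  14 | ddfb
  14 |  15 | dfb
  15 |   8 | eaadbaddfb
  16 |   7 | eeaadbaddfb
  17 |  16 | fb

[9, 4, 10, 13, 6, 17, 3, 12, 1, 0, 5, 2, 11, 14, 15, 8, 7, 16]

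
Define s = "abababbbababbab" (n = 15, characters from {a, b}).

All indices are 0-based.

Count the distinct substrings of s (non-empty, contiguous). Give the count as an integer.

80

rank→(start, suffix):
  0 → (13, 'ab')
  1 → (0, 'abababbbababbab')
  2 → (8, 'ababbab')
  3 → (2, 'ababbbababbab')
  4 → (10, 'abbab')
  5 → (4, 'abbbababbab')
  6 → (14, 'b')
  7 → (12, 'bab')
  8 → (7, 'bababbab')
  9 → (1, 'bababbbababbab')
  10 → (9, 'babbab')
  11 → (3, 'babbbababbab')
  12 → (11, 'bbab')
  13 → (6, 'bbababbab')
  14 → (5, 'bbbababbab')

SA = [13, 0, 8, 2, 10, 4, 14, 12, 7, 1, 9, 3, 11, 6, 5]
rank  pair      lcp
   1  s[13:],s[0:]  2  'ab'
   2  s[0:],s[8:]  4  'abab'
   3  s[8:],s[2:]  5  'ababb'
   4  s[2:],s[10:]  2  'ab'
   5  s[10:],s[4:]  3  'abb'
   6  s[4:],s[14:]  0  ''
   7  s[14:],s[12:]  1  'b'
   8  s[12:],s[7:]  3  'bab'
   9  s[7:],s[1:]  6  'bababb'
  10  s[1:],s[9:]  3  'bab'
  11  s[9:],s[3:]  4  'babb'
  12  s[3:],s[11:]  1  'b'
  13  s[11:],s[6:]  4  'bbab'
  14  s[6:],s[5:]  2  'bb'

n(n+1)/2 = 15·16/2 = 120
Σ LCP = 0 + 2 + 4 + 5 + 2 + 3 + 0 + 1 + 3 + 6 + 3 + 4 + 1 + 4 + 2 = 40
distinct = 120 − 40 = 80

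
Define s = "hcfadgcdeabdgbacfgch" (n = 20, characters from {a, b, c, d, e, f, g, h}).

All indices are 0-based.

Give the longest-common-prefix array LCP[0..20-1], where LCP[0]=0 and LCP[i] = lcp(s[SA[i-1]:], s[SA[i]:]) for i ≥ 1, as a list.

[0, 1, 1, 0, 1, 0, 1, 2, 1, 0, 1, 2, 0, 0, 1, 0, 1, 2, 0, 1]

sorted suffixes:
  #0 SA[0]=9  'abdgbacfgch'
  #1 SA[1]=14  'acfgch'
  #2 SA[2]=3  'adgcdeabdgbacfgch'
  #3 SA[3]=13  'bacfgch'
  #4 SA[4]=10  'bdgbacfgch'
  #5 SA[5]=6  'cdeabdgbacfgch'
  #6 SA[6]=1  'cfadgcdeabdgbacfgch'
  #7 SA[7]=15  'cfgch'
  #8 SA[8]=18  'ch'
  #9 SA[9]=7  'deabdgbacfgch'
  #10 SA[10]=11  'dgbacfgch'
  #11 SA[11]=4  'dgcdeabdgbacfgch'
  #12 SA[12]=8  'eabdgbacfgch'
  #13 SA[13]=2  'fadgcdeabdgbacfgch'
  #14 SA[14]=16  'fgch'
  #15 SA[15]=12  'gbacfgch'
  #16 SA[16]=5  'gcdeabdgbacfgch'
  #17 SA[17]=17  'gch'
  #18 SA[18]=19  'h'
  #19 SA[19]=0  'hcfadgcdeabdgbacfgch'

SA = [9, 14, 3, 13, 10, 6, 1, 15, 18, 7, 11, 4, 8, 2, 16, 12, 5, 17, 19, 0]
rank  pair      lcp
   1  s[9:],s[14:]  1  'a'
   2  s[14:],s[3:]  1  'a'
   3  s[3:],s[13:]  0  ''
   4  s[13:],s[10:]  1  'b'
   5  s[10:],s[6:]  0  ''
   6  s[6:],s[1:]  1  'c'
   7  s[1:],s[15:]  2  'cf'
   8  s[15:],s[18:]  1  'c'
   9  s[18:],s[7:]  0  ''
  10  s[7:],s[11:]  1  'd'
  11  s[11:],s[4:]  2  'dg'
  12  s[4:],s[8:]  0  ''
  13  s[8:],s[2:]  0  ''
  14  s[2:],s[16:]  1  'f'
  15  s[16:],s[12:]  0  ''
  16  s[12:],s[5:]  1  'g'
  17  s[5:],s[17:]  2  'gc'
  18  s[17:],s[19:]  0  ''
  19  s[19:],s[0:]  1  'h'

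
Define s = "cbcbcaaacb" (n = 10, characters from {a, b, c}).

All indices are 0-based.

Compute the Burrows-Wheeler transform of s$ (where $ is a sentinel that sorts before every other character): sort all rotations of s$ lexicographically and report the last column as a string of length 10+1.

rank  rotation     last
    0  $cbcbcaaacb  b
    1  aaacb$cbcbc  c
    2  aacb$cbcbca  a
    3  acb$cbcbcaa  a
    4  b$cbcbcaaac  c
    5  bcaaacb$cbc  c
    6  bcbcaaacb$c  c
    7  caaacb$cbcb  b
    8  cb$cbcbcaaa  a
    9  cbcaaacb$cb  b
   10  cbcbcaaacb$  $

bcaacccbab$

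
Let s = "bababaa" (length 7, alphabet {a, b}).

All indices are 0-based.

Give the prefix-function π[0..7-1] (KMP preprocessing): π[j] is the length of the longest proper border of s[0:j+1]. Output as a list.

[0, 0, 1, 2, 3, 4, 0]

π[0] = 0
j=1 s[j]='a': π[1]=0 (border '')
j=2 s[j]='b': π[2]=1 (border 'b')
j=3 s[j]='a': π[3]=2 (border 'ba')
j=4 s[j]='b': π[4]=3 (border 'bab')
j=5 s[j]='a': π[5]=4 (border 'baba')
j=6 s[j]='a': k: 4→2→0; π[6]=0 (border '')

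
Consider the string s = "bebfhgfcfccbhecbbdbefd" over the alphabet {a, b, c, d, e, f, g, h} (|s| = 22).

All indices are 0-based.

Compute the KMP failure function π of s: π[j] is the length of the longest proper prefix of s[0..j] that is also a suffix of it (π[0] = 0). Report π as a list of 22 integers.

π[0] = 0
j=1 s[j]='e': π[1]=0 (border '')
j=2 s[j]='b': π[2]=1 (border 'b')
j=3 s[j]='f': k: 1→0; π[3]=0 (border '')
j=4 s[j]='h': π[4]=0 (border '')
j=5 s[j]='g': π[5]=0 (border '')
j=6 s[j]='f': π[6]=0 (border '')
j=7 s[j]='c': π[7]=0 (border '')
j=8 s[j]='f': π[8]=0 (border '')
j=9 s[j]='c': π[9]=0 (border '')
j=10 s[j]='c': π[10]=0 (border '')
j=11 s[j]='b': π[11]=1 (border 'b')
j=12 s[j]='h': k: 1→0; π[12]=0 (border '')
j=13 s[j]='e': π[13]=0 (border '')
j=14 s[j]='c': π[14]=0 (border '')
j=15 s[j]='b': π[15]=1 (border 'b')
j=16 s[j]='b': k: 1→0; π[16]=1 (border 'b')
j=17 s[j]='d': k: 1→0; π[17]=0 (border '')
j=18 s[j]='b': π[18]=1 (border 'b')
j=19 s[j]='e': π[19]=2 (border 'be')
j=20 s[j]='f': k: 2→0; π[20]=0 (border '')
j=21 s[j]='d': π[21]=0 (border '')

[0, 0, 1, 0, 0, 0, 0, 0, 0, 0, 0, 1, 0, 0, 0, 1, 1, 0, 1, 2, 0, 0]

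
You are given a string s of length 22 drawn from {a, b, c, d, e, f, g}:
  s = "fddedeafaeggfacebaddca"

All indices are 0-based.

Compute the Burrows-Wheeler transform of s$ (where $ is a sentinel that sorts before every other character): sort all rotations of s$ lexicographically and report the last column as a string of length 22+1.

rank  rotation                 last
    0  $fddedeafaeggfacebaddca  a
    1  a$fddedeafaeggfacebaddc  c
    2  acebaddca$fddedeafaeggf  f
    3  addca$fddedeafaeggfaceb  b
    4  aeggfacebaddca$fddedeaf  f
    5  afaeggfacebaddca$fddede  e
    6  baddca$fddedeafaeggface  e
    7  ca$fddedeafaeggfacebadd  d
    8  cebaddca$fddedeafaeggfa  a
    9  dca$fddedeafaeggfacebad  d
   10  ddca$fddedeafaeggfaceba  a
   11  ddedeafaeggfacebaddca$f  f
   12  deafaeggfacebaddca$fdde  e
   13  dedeafaeggfacebaddca$fd  d
   14  eafaeggfacebaddca$fdded  d
   15  ebaddca$fddedeafaeggfac  c
   16  edeafaeggfacebaddca$fdd  d
   17  eggfacebaddca$fddedeafa  a
   18  facebaddca$fddedeafaegg  g
   19  faeggfacebaddca$fddedea  a
   20  fddedeafaeggfacebaddca$  $
   21  gfacebaddca$fddedeafaeg  g
   22  ggfacebaddca$fddedeafae  e

acfbfeedadafeddcdaga$ge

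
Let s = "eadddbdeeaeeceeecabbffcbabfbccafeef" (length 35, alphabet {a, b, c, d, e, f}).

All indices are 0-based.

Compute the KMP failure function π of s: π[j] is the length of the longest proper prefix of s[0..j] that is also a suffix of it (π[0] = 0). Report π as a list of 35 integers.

π[0] = 0
j=1 s[j]='a': π[1]=0 (border '')
j=2 s[j]='d': π[2]=0 (border '')
j=3 s[j]='d': π[3]=0 (border '')
j=4 s[j]='d': π[4]=0 (border '')
j=5 s[j]='b': π[5]=0 (border '')
j=6 s[j]='d': π[6]=0 (border '')
j=7 s[j]='e': π[7]=1 (border 'e')
j=8 s[j]='e': k: 1→0; π[8]=1 (border 'e')
j=9 s[j]='a': π[9]=2 (border 'ea')
j=10 s[j]='e': k: 2→0; π[10]=1 (border 'e')
j=11 s[j]='e': k: 1→0; π[11]=1 (border 'e')
j=12 s[j]='c': k: 1→0; π[12]=0 (border '')
j=13 s[j]='e': π[13]=1 (border 'e')
j=14 s[j]='e': k: 1→0; π[14]=1 (border 'e')
j=15 s[j]='e': k: 1→0; π[15]=1 (border 'e')
j=16 s[j]='c': k: 1→0; π[16]=0 (border '')
j=17 s[j]='a': π[17]=0 (border '')
j=18 s[j]='b': π[18]=0 (border '')
j=19 s[j]='b': π[19]=0 (border '')
j=20 s[j]='f': π[20]=0 (border '')
j=21 s[j]='f': π[21]=0 (border '')
j=22 s[j]='c': π[22]=0 (border '')
j=23 s[j]='b': π[23]=0 (border '')
j=24 s[j]='a': π[24]=0 (border '')
j=25 s[j]='b': π[25]=0 (border '')
j=26 s[j]='f': π[26]=0 (border '')
j=27 s[j]='b': π[27]=0 (border '')
j=28 s[j]='c': π[28]=0 (border '')
j=29 s[j]='c': π[29]=0 (border '')
j=30 s[j]='a': π[30]=0 (border '')
j=31 s[j]='f': π[31]=0 (border '')
j=32 s[j]='e': π[32]=1 (border 'e')
j=33 s[j]='e': k: 1→0; π[33]=1 (border 'e')
j=34 s[j]='f': k: 1→0; π[34]=0 (border '')

[0, 0, 0, 0, 0, 0, 0, 1, 1, 2, 1, 1, 0, 1, 1, 1, 0, 0, 0, 0, 0, 0, 0, 0, 0, 0, 0, 0, 0, 0, 0, 0, 1, 1, 0]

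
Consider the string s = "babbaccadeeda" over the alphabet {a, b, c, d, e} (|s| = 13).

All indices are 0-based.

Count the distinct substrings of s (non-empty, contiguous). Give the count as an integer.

82

sorted suffixes:
  #0 SA[0]=12  'a'
  #1 SA[1]=1  'abbaccadeeda'
  #2 SA[2]=4  'accadeeda'
  #3 SA[3]=7  'adeeda'
  #4 SA[4]=0  'babbaccadeeda'
  #5 SA[5]=3  'baccadeeda'
  #6 SA[6]=2  'bbaccadeeda'
  #7 SA[7]=6  'cadeeda'
  #8 SA[8]=5  'ccadeeda'
  #9 SA[9]=11  'da'
  #10 SA[10]=8  'deeda'
  #11 SA[11]=10  'eda'
  #12 SA[12]=9  'eeda'

SA = [12, 1, 4, 7, 0, 3, 2, 6, 5, 11, 8, 10, 9]
[i] adj suffixes → lcp
  [1] 12/1 → 1 ('a')
  [2] 1/4 → 1 ('a')
  [3] 4/7 → 1 ('a')
  [4] 7/0 → 0 ('')
  [5] 0/3 → 2 ('ba')
  [6] 3/2 → 1 ('b')
  [7] 2/6 → 0 ('')
  [8] 6/5 → 1 ('c')
  [9] 5/11 → 0 ('')
  [10] 11/8 → 1 ('d')
  [11] 8/10 → 0 ('')
  [12] 10/9 → 1 ('e')

n(n+1)/2 = 13·14/2 = 91
Σ LCP = 0 + 1 + 1 + 1 + 0 + 2 + 1 + 0 + 1 + 0 + 1 + 0 + 1 = 9
distinct = 91 − 9 = 82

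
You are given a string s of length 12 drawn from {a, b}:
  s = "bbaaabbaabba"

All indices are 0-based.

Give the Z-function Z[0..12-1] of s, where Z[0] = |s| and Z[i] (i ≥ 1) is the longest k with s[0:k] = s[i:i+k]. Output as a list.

[12, 1, 0, 0, 0, 4, 1, 0, 0, 3, 1, 0]

Z[0]=12
i=1: outside box; Z[1]=1 extend→box=[1,2)
i=2: outside box; Z[2]=0
i=3: outside box; Z[3]=0
i=4: outside box; Z[4]=0
i=5: outside box; Z[5]=4 extend→box=[5,9)
i=6: min(r-i=3, Z[1]=1)=1; Z[6]=1
i=7: min(r-i=2, Z[2]=0)=0; Z[7]=0
i=8: min(r-i=1, Z[3]=0)=0; Z[8]=0
i=9: outside box; Z[9]=3 extend→box=[9,12)
i=10: min(r-i=2, Z[1]=1)=1; Z[10]=1
i=11: min(r-i=1, Z[2]=0)=0; Z[11]=0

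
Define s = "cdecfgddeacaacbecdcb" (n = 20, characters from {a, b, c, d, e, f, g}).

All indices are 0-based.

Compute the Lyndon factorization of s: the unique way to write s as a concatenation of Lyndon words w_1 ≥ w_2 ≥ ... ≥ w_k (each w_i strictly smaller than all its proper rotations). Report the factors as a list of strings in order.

emit factor 1: 'cdecfgdde' (i=0, period=9)
emit factor 2: 'ac' (i=9, period=2)
emit factor 3: 'aacbecdcb' (i=11, period=9)

["cdecfgdde", "ac", "aacbecdcb"]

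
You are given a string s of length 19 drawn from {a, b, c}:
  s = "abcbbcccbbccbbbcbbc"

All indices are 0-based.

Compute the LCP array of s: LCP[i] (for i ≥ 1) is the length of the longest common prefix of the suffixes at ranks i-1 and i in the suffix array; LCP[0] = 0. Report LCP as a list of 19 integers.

[0, 0, 2, 3, 3, 4, 1, 2, 5, 2, 3, 0, 1, 3, 4, 5, 1, 4, 2]

rank→(start, suffix):
  0 → (0, 'abcbbcccbbccbbbcbbc')
  1 → (12, 'bbbcbbc')
  2 → (16, 'bbc')
  3 → (13, 'bbcbbc')
  4 → (8, 'bbccbbbcbbc')
  5 → (3, 'bbcccbbccbbbcbbc')
  6 → (17, 'bc')
  7 → (14, 'bcbbc')
  8 → (1, 'bcbbcccbbccbbbcbbc')
  9 → (9, 'bccbbbcbbc')
  10 → (4, 'bcccbbccbbbcbbc')
  11 → (18, 'c')
  12 → (11, 'cbbbcbbc')
  13 → (15, 'cbbc')
  14 → (7, 'cbbccbbbcbbc')
  15 → (2, 'cbbcccbbccbbbcbbc')
  16 → (10, 'ccbbbcbbc')
  17 → (6, 'ccbbccbbbcbbc')
  18 → (5, 'cccbbccbbbcbbc')

SA = [0, 12, 16, 13, 8, 3, 17, 14, 1, 9, 4, 18, 11, 15, 7, 2, 10, 6, 5]
rank  pair      lcp
   1  s[0:],s[12:]  0  ''
   2  s[12:],s[16:]  2  'bb'
   3  s[16:],s[13:]  3  'bbc'
   4  s[13:],s[8:]  3  'bbc'
   5  s[8:],s[3:]  4  'bbcc'
   6  s[3:],s[17:]  1  'b'
   7  s[17:],s[14:]  2  'bc'
   8  s[14:],s[1:]  5  'bcbbc'
   9  s[1:],s[9:]  2  'bc'
  10  s[9:],s[4:]  3  'bcc'
  11  s[4:],s[18:]  0  ''
  12  s[18:],s[11:]  1  'c'
  13  s[11:],s[15:]  3  'cbb'
  14  s[15:],s[7:]  4  'cbbc'
  15  s[7:],s[2:]  5  'cbbcc'
  16  s[2:],s[10:]  1  'c'
  17  s[10:],s[6:]  4  'ccbb'
  18  s[6:],s[5:]  2  'cc'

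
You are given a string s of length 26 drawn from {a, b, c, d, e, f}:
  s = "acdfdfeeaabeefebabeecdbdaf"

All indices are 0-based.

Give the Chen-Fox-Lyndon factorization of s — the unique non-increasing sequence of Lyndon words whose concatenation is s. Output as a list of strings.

emit factor 1: 'acdfdfee' (i=0, period=8)
emit factor 2: 'aabeefebabeecdbdaf' (i=8, period=18)

["acdfdfee", "aabeefebabeecdbdaf"]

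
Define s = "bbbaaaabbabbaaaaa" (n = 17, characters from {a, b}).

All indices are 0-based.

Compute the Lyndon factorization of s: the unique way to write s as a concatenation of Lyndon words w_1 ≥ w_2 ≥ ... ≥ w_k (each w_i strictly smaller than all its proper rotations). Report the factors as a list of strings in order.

["b", "b", "b", "aaaabbabb", "a", "a", "a", "a", "a"]

emit factor 1: 'b' (i=0, period=1)
emit factor 2: 'b' (i=1, period=1)
emit factor 3: 'b' (i=2, period=1)
emit factor 4: 'aaaabbabb' (i=3, period=9)
emit factor 5: 'a' (i=12, period=1)
emit factor 6: 'a' (i=13, period=1)
emit factor 7: 'a' (i=14, period=1)
emit factor 8: 'a' (i=15, period=1)
emit factor 9: 'a' (i=16, period=1)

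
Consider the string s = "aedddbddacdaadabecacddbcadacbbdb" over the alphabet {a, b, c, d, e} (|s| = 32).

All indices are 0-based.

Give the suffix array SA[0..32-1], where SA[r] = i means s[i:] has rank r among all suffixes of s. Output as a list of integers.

rank | idx | suffix
   0 |  11 | aadabecacddbcadacbbdb
   1 |  14 | abecacddbcadacbbdb
   2 |  26 | acbbdb
   3 |   8 | acdaadabecacddbcadacbbdb
   4 |  18 | acddbcadacbbdb
   5 |  12 | adabecacddbcadacbbdb
   6 |  24 | adacbbdb
   7 |   0 | aedddbddacdaadabecacddbcadacbbdb
   8 |  31 | b
   9 |  28 | bbdb
  10 |  22 | bcadacbbdb
  11 |  29 | bdb
  12 |   5 | bddacdaadabecacddbcadacbbdb
  13 |  15 | becacddbcadacbbdb
  14 |  17 | cacddbcadacbbdb
  15 |  23 | cadacbbdb
  16 |  27 | cbbdb
  17 |   9 | cdaadabecacddbcadacbbdb
  18 |  19 | cddbcadacbbdb
  19 |  10 | daadabecacddbcadacbbdb
  20 |  13 | dabecacddbcadacbbdb
  21 |  25 | dacbbdb
  22 |   7 | dacdaadabecacddbcadacbbdb
  23 |  30 | db
  24 |  21 | dbcadacbbdb
  25 |   4 | dbddacdaadabecacddbcadacbbdb
  26 |   6 | ddacdaadabecacddbcadacbbdb
  27 |  20 | ddbcadacbbdb
  28 |   3 | ddbddacdaadabecacddbcadacbbdb
  29 |   2 | dddbddacdaadabecacddbcadacbbdb
  30 |  16 | ecacddbcadacbbdb
  31 |   1 | edddbddacdaadabecacddbcadacbbdb

[11, 14, 26, 8, 18, 12, 24, 0, 31, 28, 22, 29, 5, 15, 17, 23, 27, 9, 19, 10, 13, 25, 7, 30, 21, 4, 6, 20, 3, 2, 16, 1]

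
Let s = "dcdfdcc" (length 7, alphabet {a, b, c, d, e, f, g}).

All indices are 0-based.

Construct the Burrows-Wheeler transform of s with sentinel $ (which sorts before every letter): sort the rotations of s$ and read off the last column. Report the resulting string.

rank  rotation  last
    0  $dcdfdcc  c
    1  c$dcdfdc  c
    2  cc$dcdfd  d
    3  cdfdcc$d  d
    4  dcc$dcdf  f
    5  dcdfdcc$  $
    6  dfdcc$dc  c
    7  fdcc$dcd  d

ccddf$cd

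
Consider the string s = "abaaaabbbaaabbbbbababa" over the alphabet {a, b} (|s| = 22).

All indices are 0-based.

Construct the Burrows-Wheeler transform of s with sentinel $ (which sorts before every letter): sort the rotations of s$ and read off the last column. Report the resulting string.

abbabaab$baaaababbbabba

rank  rotation                 last
    0  $abaaaabbbaaabbbbbababa  a
    1  a$abaaaabbbaaabbbbbabab  b
    2  aaaabbbaaabbbbbababa$ab  b
    3  aaabbbaaabbbbbababa$aba  a
    4  aaabbbbbababa$abaaaabbb  b
    5  aabbbaaabbbbbababa$abaa  a
    6  aabbbbbababa$abaaaabbba  a
    7  aba$abaaaabbbaaabbbbbab  b
    8  abaaaabbbaaabbbbbababa$  $
    9  ababa$abaaaabbbaaabbbbb  b
   10  abbbaaabbbbbababa$abaaa  a
   11  abbbbbababa$abaaaabbbaa  a
   12  ba$abaaaabbbaaabbbbbaba  a
   13  baaaabbbaaabbbbbababa$a  a
   14  baaabbbbbababa$abaaaabb  b
   15  baba$abaaaabbbaaabbbbba  a
   16  bababa$abaaaabbbaaabbbb  b
   17  bbaaabbbbbababa$abaaaab  b
   18  bbababa$abaaaabbbaaabbb  b
   19  bbbaaabbbbbababa$abaaaa  a
   20  bbbababa$abaaaabbbaaabb  b
   21  bbbbababa$abaaaabbbaaab  b
   22  bbbbbababa$abaaaabbbaaa  a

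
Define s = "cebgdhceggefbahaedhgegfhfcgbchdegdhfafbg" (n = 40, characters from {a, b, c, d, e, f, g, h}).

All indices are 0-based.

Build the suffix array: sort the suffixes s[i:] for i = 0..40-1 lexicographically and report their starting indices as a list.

[15, 36, 13, 12, 27, 38, 2, 0, 6, 25, 28, 30, 4, 33, 17, 1, 16, 10, 31, 20, 7, 35, 11, 37, 24, 22, 39, 26, 3, 32, 9, 19, 21, 8, 14, 5, 29, 34, 23, 18]

rank | idx | suffix
   0 |  15 | aedhgegfhfcgbchdegdhfafbg
   1 |  36 | afbg
   2 |  13 | ahaedhgegfhfcgbchdegdhfafbg
   3 |  12 | bahaedhgegfhfcgbchdegdhfafbg
   4 |  27 | bchdegdhfafbg
   5 |  38 | bg
   6 |   2 | bgdhceggefbahaedhgegfhfcgbchdegdhfafbg
   7 |   0 | cebgdhceggefbahaedhgegfhfcgbchdegdhfafbg
   8 |   6 | ceggefbahaedhgegfhfcgbchdegdhfafbg
   9 |  25 | cgbchdegdhfafbg
  10 |  28 | chdegdhfafbg
  11 |  30 | degdhfafbg
  12 |   4 | dhceggefbahaedhgegfhfcgbchdegdhfafbg
  13 |  33 | dhfafbg
  14 |  17 | dhgegfhfcgbchdegdhfafbg
  15 |   1 | ebgdhceggefbahaedhgegfhfcgbchdegdhfafbg
  16 |  16 | edhgegfhfcgbchdegdhfafbg
  17 |  10 | efbahaedhgegfhfcgbchdegdhfafbg
  18 |  31 | egdhfafbg
  19 |  20 | egfhfcgbchdegdhfafbg
  20 |   7 | eggefbahaedhgegfhfcgbchdegdhfafbg
  21 |  35 | fafbg
  22 |  11 | fbahaedhgegfhfcgbchdegdhfafbg
  23 |  37 | fbg
  24 |  24 | fcgbchdegdhfafbg
  25 |  22 | fhfcgbchdegdhfafbg
  26 |  39 | g
  27 |  26 | gbchdegdhfafbg
  28 |   3 | gdhceggefbahaedhgegfhfcgbchdegdhfafbg
  29 |  32 | gdhfafbg
  30 |   9 | gefbahaedhgegfhfcgbchdegdhfafbg
  31 |  19 | gegfhfcgbchdegdhfafbg
  32 |  21 | gfhfcgbchdegdhfafbg
  33 |   8 | ggefbahaedhgegfhfcgbchdegdhfafbg
  34 |  14 | haedhgegfhfcgbchdegdhfafbg
  35 |   5 | hceggefbahaedhgegfhfcgbchdegdhfafbg
  36 |  29 | hdegdhfafbg
  37 |  34 | hfafbg
  38 |  23 | hfcgbchdegdhfafbg
  39 |  18 | hgegfhfcgbchdegdhfafbg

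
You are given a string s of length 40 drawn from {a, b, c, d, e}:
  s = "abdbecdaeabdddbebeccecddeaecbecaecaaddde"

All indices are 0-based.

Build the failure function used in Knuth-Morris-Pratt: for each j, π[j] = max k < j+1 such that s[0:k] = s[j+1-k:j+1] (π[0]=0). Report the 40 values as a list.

[0, 0, 0, 0, 0, 0, 0, 1, 0, 1, 2, 3, 0, 0, 0, 0, 0, 0, 0, 0, 0, 0, 0, 0, 0, 1, 0, 0, 0, 0, 0, 1, 0, 0, 1, 1, 0, 0, 0, 0]

π[0] = 0
j=1 s[j]='b': π[1]=0 (border '')
j=2 s[j]='d': π[2]=0 (border '')
j=3 s[j]='b': π[3]=0 (border '')
j=4 s[j]='e': π[4]=0 (border '')
j=5 s[j]='c': π[5]=0 (border '')
j=6 s[j]='d': π[6]=0 (border '')
j=7 s[j]='a': π[7]=1 (border 'a')
j=8 s[j]='e': k: 1→0; π[8]=0 (border '')
j=9 s[j]='a': π[9]=1 (border 'a')
j=10 s[j]='b': π[10]=2 (border 'ab')
j=11 s[j]='d': π[11]=3 (border 'abd')
j=12 s[j]='d': k: 3→0; π[12]=0 (border '')
j=13 s[j]='d': π[13]=0 (border '')
j=14 s[j]='b': π[14]=0 (border '')
j=15 s[j]='e': π[15]=0 (border '')
j=16 s[j]='b': π[16]=0 (border '')
j=17 s[j]='e': π[17]=0 (border '')
j=18 s[j]='c': π[18]=0 (border '')
j=19 s[j]='c': π[19]=0 (border '')
j=20 s[j]='e': π[20]=0 (border '')
j=21 s[j]='c': π[21]=0 (border '')
j=22 s[j]='d': π[22]=0 (border '')
j=23 s[j]='d': π[23]=0 (border '')
j=24 s[j]='e': π[24]=0 (border '')
j=25 s[j]='a': π[25]=1 (border 'a')
j=26 s[j]='e': k: 1→0; π[26]=0 (border '')
j=27 s[j]='c': π[27]=0 (border '')
j=28 s[j]='b': π[28]=0 (border '')
j=29 s[j]='e': π[29]=0 (border '')
j=30 s[j]='c': π[30]=0 (border '')
j=31 s[j]='a': π[31]=1 (border 'a')
j=32 s[j]='e': k: 1→0; π[32]=0 (border '')
j=33 s[j]='c': π[33]=0 (border '')
j=34 s[j]='a': π[34]=1 (border 'a')
j=35 s[j]='a': k: 1→0; π[35]=1 (border 'a')
j=36 s[j]='d': k: 1→0; π[36]=0 (border '')
j=37 s[j]='d': π[37]=0 (border '')
j=38 s[j]='d': π[38]=0 (border '')
j=39 s[j]='e': π[39]=0 (border '')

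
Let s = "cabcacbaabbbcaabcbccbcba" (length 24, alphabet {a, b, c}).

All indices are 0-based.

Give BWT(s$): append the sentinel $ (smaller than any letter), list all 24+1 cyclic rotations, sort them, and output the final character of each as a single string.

rank  rotation                   last
    0  $cabcacbaabbbcaabcbccbcba  a
    1  a$cabcacbaabbbcaabcbccbcb  b
    2  aabbbcaabcbccbcba$cabcacb  b
    3  aabcbccbcba$cabcacbaabbbc  c
    4  abbbcaabcbccbcba$cabcacba  a
    5  abcacbaabbbcaabcbccbcba$c  c
    6  abcbccbcba$cabcacbaabbbca  a
    7  acbaabbbcaabcbccbcba$cabc  c
    8  ba$cabcacbaabbbcaabcbccbc  c
    9  baabbbcaabcbccbcba$cabcac  c
   10  bbbcaabcbccbcba$cabcacbaa  a
   11  bbcaabcbccbcba$cabcacbaab  b
   12  bcaabcbccbcba$cabcacbaabb  b
   13  bcacbaabbbcaabcbccbcba$ca  a
   14  bcba$cabcacbaabbbcaabcbcc  c
   15  bcbccbcba$cabcacbaabbbcaa  a
   16  bccbcba$cabcacbaabbbcaabc  c
   17  caabcbccbcba$cabcacbaabbb  b
   18  cabcacbaabbbcaabcbccbcba$  $
   19  cacbaabbbcaabcbccbcba$cab  b
   20  cba$cabcacbaabbbcaabcbccb  b
   21  cbaabbbcaabcbccbcba$cabca  a
   22  cbcba$cabcacbaabbbcaabcbc  c
   23  cbccbcba$cabcacbaabbbcaab  b
   24  ccbcba$cabcacbaabbbcaabcb  b

abbcacacccabbacacb$bbacbb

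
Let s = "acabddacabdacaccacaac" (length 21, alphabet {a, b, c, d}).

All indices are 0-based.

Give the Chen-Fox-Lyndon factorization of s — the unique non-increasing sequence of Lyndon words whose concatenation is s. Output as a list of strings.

["ac", "abddac", "abdacaccac", "aac"]

emit factor 1: 'ac' (i=0, period=2)
emit factor 2: 'abddac' (i=2, period=6)
emit factor 3: 'abdacaccac' (i=8, period=10)
emit factor 4: 'aac' (i=18, period=3)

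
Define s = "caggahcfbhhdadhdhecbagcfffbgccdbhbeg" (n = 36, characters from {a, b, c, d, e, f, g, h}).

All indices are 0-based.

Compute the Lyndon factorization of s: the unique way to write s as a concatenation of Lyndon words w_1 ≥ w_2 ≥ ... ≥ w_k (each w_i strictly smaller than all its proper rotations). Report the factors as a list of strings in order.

["c", "aggahcfbhhd", "adhdhecbagcfffbgccdbhbeg"]

emit factor 1: 'c' (i=0, period=1)
emit factor 2: 'aggahcfbhhd' (i=1, period=11)
emit factor 3: 'adhdhecbagcfffbgccdbhbeg' (i=12, period=24)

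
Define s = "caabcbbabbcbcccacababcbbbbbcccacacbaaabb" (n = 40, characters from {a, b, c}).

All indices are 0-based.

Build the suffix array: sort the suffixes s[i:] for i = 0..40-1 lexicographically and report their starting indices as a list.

rank→(start, suffix):
  0 → (35, 'aaabb')
  1 → (36, 'aabb')
  2 → (1, 'aabcbbabbcbcccacababcbbbbbcccacacbaaabb')
  3 → (17, 'ababcbbbbbcccacacbaaabb')
  4 → (37, 'abb')
  5 → (7, 'abbcbcccacababcbbbbbcccacacbaaabb')
  6 → (2, 'abcbbabbcbcccacababcbbbbbcccacacbaaabb')
  7 → (19, 'abcbbbbbcccacacbaaabb')
  8 → (15, 'acababcbbbbbcccacacbaaabb')
  9 → (30, 'acacbaaabb')
  10 → (32, 'acbaaabb')
  11 → (39, 'b')
  12 → (34, 'baaabb')
  13 → (6, 'babbcbcccacababcbbbbbcccacacbaaabb')
  14 → (18, 'babcbbbbbcccacacbaaabb')
  15 → (38, 'bb')
  16 → (5, 'bbabbcbcccacababcbbbbbcccacacbaaabb')
  17 → (22, 'bbbbbcccacacbaaabb')
  18 → (23, 'bbbbcccacacbaaabb')
  19 → (24, 'bbbcccacacbaaabb')
  20 → (8, 'bbcbcccacababcbbbbbcccacacbaaabb')
  21 → (25, 'bbcccacacbaaabb')
  22 → (3, 'bcbbabbcbcccacababcbbbbbcccacacbaaabb')
  23 → (20, 'bcbbbbbcccacacbaaabb')
  24 → (9, 'bcbcccacababcbbbbbcccacacbaaabb')
  25 → (11, 'bcccacababcbbbbbcccacacbaaabb')
  26 → (26, 'bcccacacbaaabb')
  27 → (0, 'caabcbbabbcbcccacababcbbbbbcccacacbaaabb')
  28 → (16, 'cababcbbbbbcccacacbaaabb')
  29 → (14, 'cacababcbbbbbcccacacbaaabb')
  30 → (29, 'cacacbaaabb')
  31 → (31, 'cacbaaabb')
  32 → (33, 'cbaaabb')
  33 → (4, 'cbbabbcbcccacababcbbbbbcccacacbaaabb')
  34 → (21, 'cbbbbbcccacacbaaabb')
  35 → (10, 'cbcccacababcbbbbbcccacacbaaabb')
  36 → (13, 'ccacababcbbbbbcccacacbaaabb')
  37 → (28, 'ccacacbaaabb')
  38 → (12, 'cccacababcbbbbbcccacacbaaabb')
  39 → (27, 'cccacacbaaabb')

[35, 36, 1, 17, 37, 7, 2, 19, 15, 30, 32, 39, 34, 6, 18, 38, 5, 22, 23, 24, 8, 25, 3, 20, 9, 11, 26, 0, 16, 14, 29, 31, 33, 4, 21, 10, 13, 28, 12, 27]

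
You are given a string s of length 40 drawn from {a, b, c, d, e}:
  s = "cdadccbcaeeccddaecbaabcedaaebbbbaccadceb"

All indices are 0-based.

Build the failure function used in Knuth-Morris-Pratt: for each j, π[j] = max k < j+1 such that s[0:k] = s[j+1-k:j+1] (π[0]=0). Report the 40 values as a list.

π[0] = 0
j=1 s[j]='d': π[1]=0 (border '')
j=2 s[j]='a': π[2]=0 (border '')
j=3 s[j]='d': π[3]=0 (border '')
j=4 s[j]='c': π[4]=1 (border 'c')
j=5 s[j]='c': k: 1→0; π[5]=1 (border 'c')
j=6 s[j]='b': k: 1→0; π[6]=0 (border '')
j=7 s[j]='c': π[7]=1 (border 'c')
j=8 s[j]='a': k: 1→0; π[8]=0 (border '')
j=9 s[j]='e': π[9]=0 (border '')
j=10 s[j]='e': π[10]=0 (border '')
j=11 s[j]='c': π[11]=1 (border 'c')
j=12 s[j]='c': k: 1→0; π[12]=1 (border 'c')
j=13 s[j]='d': π[13]=2 (border 'cd')
j=14 s[j]='d': k: 2→0; π[14]=0 (border '')
j=15 s[j]='a': π[15]=0 (border '')
j=16 s[j]='e': π[16]=0 (border '')
j=17 s[j]='c': π[17]=1 (border 'c')
j=18 s[j]='b': k: 1→0; π[18]=0 (border '')
j=19 s[j]='a': π[19]=0 (border '')
j=20 s[j]='a': π[20]=0 (border '')
j=21 s[j]='b': π[21]=0 (border '')
j=22 s[j]='c': π[22]=1 (border 'c')
j=23 s[j]='e': k: 1→0; π[23]=0 (border '')
j=24 s[j]='d': π[24]=0 (border '')
j=25 s[j]='a': π[25]=0 (border '')
j=26 s[j]='a': π[26]=0 (border '')
j=27 s[j]='e': π[27]=0 (border '')
j=28 s[j]='b': π[28]=0 (border '')
j=29 s[j]='b': π[29]=0 (border '')
j=30 s[j]='b': π[30]=0 (border '')
j=31 s[j]='b': π[31]=0 (border '')
j=32 s[j]='a': π[32]=0 (border '')
j=33 s[j]='c': π[33]=1 (border 'c')
j=34 s[j]='c': k: 1→0; π[34]=1 (border 'c')
j=35 s[j]='a': k: 1→0; π[35]=0 (border '')
j=36 s[j]='d': π[36]=0 (border '')
j=37 s[j]='c': π[37]=1 (border 'c')
j=38 s[j]='e': k: 1→0; π[38]=0 (border '')
j=39 s[j]='b': π[39]=0 (border '')

[0, 0, 0, 0, 1, 1, 0, 1, 0, 0, 0, 1, 1, 2, 0, 0, 0, 1, 0, 0, 0, 0, 1, 0, 0, 0, 0, 0, 0, 0, 0, 0, 0, 1, 1, 0, 0, 1, 0, 0]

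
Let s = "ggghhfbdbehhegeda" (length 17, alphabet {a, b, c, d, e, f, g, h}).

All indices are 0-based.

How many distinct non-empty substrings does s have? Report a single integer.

141

sorted suffixes:
  #0 SA[0]=16  'a'
  #1 SA[1]=6  'bdbehhegeda'
  #2 SA[2]=8  'behhegeda'
  #3 SA[3]=15  'da'
  #4 SA[4]=7  'dbehhegeda'
  #5 SA[5]=14  'eda'
  #6 SA[6]=12  'egeda'
  #7 SA[7]=9  'ehhegeda'
  #8 SA[8]=5  'fbdbehhegeda'
  #9 SA[9]=13  'geda'
  #10 SA[10]=0  'ggghhfbdbehhegeda'
  #11 SA[11]=1  'gghhfbdbehhegeda'
  #12 SA[12]=2  'ghhfbdbehhegeda'
  #13 SA[13]=11  'hegeda'
  #14 SA[14]=4  'hfbdbehhegeda'
  #15 SA[15]=10  'hhegeda'
  #16 SA[16]=3  'hhfbdbehhegeda'

SA = [16, 6, 8, 15, 7, 14, 12, 9, 5, 13, 0, 1, 2, 11, 4, 10, 3]
[i] adj suffixes → lcp
  [1] 16/6 → 0 ('')
  [2] 6/8 → 1 ('b')
  [3] 8/15 → 0 ('')
  [4] 15/7 → 1 ('d')
  [5] 7/14 → 0 ('')
  [6] 14/12 → 1 ('e')
  [7] 12/9 → 1 ('e')
  [8] 9/5 → 0 ('')
  [9] 5/13 → 0 ('')
  [10] 13/0 → 1 ('g')
  [11] 0/1 → 2 ('gg')
  [12] 1/2 → 1 ('g')
  [13] 2/11 → 0 ('')
  [14] 11/4 → 1 ('h')
  [15] 4/10 → 1 ('h')
  [16] 10/3 → 2 ('hh')

n(n+1)/2 = 17·18/2 = 153
Σ LCP = 0 + 0 + 1 + 0 + 1 + 0 + 1 + 1 + 0 + 0 + 1 + 2 + 1 + 0 + 1 + 1 + 2 = 12
distinct = 153 − 12 = 141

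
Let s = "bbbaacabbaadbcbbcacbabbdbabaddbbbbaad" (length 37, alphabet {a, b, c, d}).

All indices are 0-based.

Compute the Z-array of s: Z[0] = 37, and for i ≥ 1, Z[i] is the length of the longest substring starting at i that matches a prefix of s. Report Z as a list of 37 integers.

Z[0]=37
i=1: outside box; Z[1]=2 extend→box=[1,3)
i=2: min(r-i=1, Z[1]=2)=1; Z[2]=1
i=3: outside box; Z[3]=0
i=4: outside box; Z[4]=0
i=5: outside box; Z[5]=0
i=6: outside box; Z[6]=0
i=7: outside box; Z[7]=2 extend→box=[7,9)
i=8: min(r-i=1, Z[1]=2)=1; Z[8]=1
i=9: outside box; Z[9]=0
i=10: outside box; Z[10]=0
i=11: outside box; Z[11]=0
i=12: outside box; Z[12]=1 extend→box=[12,13)
i=13: outside box; Z[13]=0
i=14: outside box; Z[14]=2 extend→box=[14,16)
i=15: min(r-i=1, Z[1]=2)=1; Z[15]=1
i=16: outside box; Z[16]=0
i=17: outside box; Z[17]=0
i=18: outside box; Z[18]=0
i=19: outside box; Z[19]=1 extend→box=[19,20)
i=20: outside box; Z[20]=0
i=21: outside box; Z[21]=2 extend→box=[21,23)
i=22: min(r-i=1, Z[1]=2)=1; Z[22]=1
i=23: outside box; Z[23]=0
i=24: outside box; Z[24]=1 extend→box=[24,25)
i=25: outside box; Z[25]=0
i=26: outside box; Z[26]=1 extend→box=[26,27)
i=27: outside box; Z[27]=0
i=28: outside box; Z[28]=0
i=29: outside box; Z[29]=0
i=30: outside box; Z[30]=3 extend→box=[30,33)
i=31: min(r-i=2, Z[1]=2)=2; Z[31]=5 extend→box=[31,36)
i=32: min(r-i=4, Z[1]=2)=2; Z[32]=2
i=33: min(r-i=3, Z[2]=1)=1; Z[33]=1
i=34: min(r-i=2, Z[3]=0)=0; Z[34]=0
i=35: min(r-i=1, Z[4]=0)=0; Z[35]=0
i=36: outside box; Z[36]=0

[37, 2, 1, 0, 0, 0, 0, 2, 1, 0, 0, 0, 1, 0, 2, 1, 0, 0, 0, 1, 0, 2, 1, 0, 1, 0, 1, 0, 0, 0, 3, 5, 2, 1, 0, 0, 0]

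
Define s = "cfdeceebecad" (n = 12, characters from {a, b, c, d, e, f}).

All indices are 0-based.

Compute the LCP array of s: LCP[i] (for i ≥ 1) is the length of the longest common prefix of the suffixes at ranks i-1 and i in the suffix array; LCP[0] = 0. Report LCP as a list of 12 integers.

[0, 0, 0, 1, 1, 0, 1, 0, 1, 2, 1, 0]

sorted suffixes:
  #0 SA[0]=10  'ad'
  #1 SA[1]=7  'becad'
  #2 SA[2]=9  'cad'
  #3 SA[3]=4  'ceebecad'
  #4 SA[4]=0  'cfdeceebecad'
  #5 SA[5]=11  'd'
  #6 SA[6]=2  'deceebecad'
  #7 SA[7]=6  'ebecad'
  #8 SA[8]=8  'ecad'
  #9 SA[9]=3  'eceebecad'
  #10 SA[10]=5  'eebecad'
  #11 SA[11]=1  'fdeceebecad'

SA = [10, 7, 9, 4, 0, 11, 2, 6, 8, 3, 5, 1]
rank  pair      lcp
   1  s[10:],s[7:]  0  ''
   2  s[7:],s[9:]  0  ''
   3  s[9:],s[4:]  1  'c'
   4  s[4:],s[0:]  1  'c'
   5  s[0:],s[11:]  0  ''
   6  s[11:],s[2:]  1  'd'
   7  s[2:],s[6:]  0  ''
   8  s[6:],s[8:]  1  'e'
   9  s[8:],s[3:]  2  'ec'
  10  s[3:],s[5:]  1  'e'
  11  s[5:],s[1:]  0  ''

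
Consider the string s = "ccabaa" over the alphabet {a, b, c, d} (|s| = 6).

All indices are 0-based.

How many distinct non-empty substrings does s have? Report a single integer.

rank | idx | suffix
   0 |   5 | a
   1 |   4 | aa
   2 |   2 | abaa
   3 |   3 | baa
   4 |   1 | cabaa
   5 |   0 | ccabaa

SA = [5, 4, 2, 3, 1, 0]
[i] adj suffixes → lcp
  [1] 5/4 → 1 ('a')
  [2] 4/2 → 1 ('a')
  [3] 2/3 → 0 ('')
  [4] 3/1 → 0 ('')
  [5] 1/0 → 1 ('c')

n(n+1)/2 = 6·7/2 = 21
Σ LCP = 0 + 1 + 1 + 0 + 0 + 1 = 3
distinct = 21 − 3 = 18

18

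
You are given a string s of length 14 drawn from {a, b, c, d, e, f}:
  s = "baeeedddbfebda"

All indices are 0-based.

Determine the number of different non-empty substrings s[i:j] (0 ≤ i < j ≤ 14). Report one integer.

94

rank→(start, suffix):
  0 → (13, 'a')
  1 → (1, 'aeeedddbfebda')
  2 → (0, 'baeeedddbfebda')
  3 → (11, 'bda')
  4 → (8, 'bfebda')
  5 → (12, 'da')
  6 → (7, 'dbfebda')
  7 → (6, 'ddbfebda')
  8 → (5, 'dddbfebda')
  9 → (10, 'ebda')
  10 → (4, 'edddbfebda')
  11 → (3, 'eedddbfebda')
  12 → (2, 'eeedddbfebda')
  13 → (9, 'febda')

SA = [13, 1, 0, 11, 8, 12, 7, 6, 5, 10, 4, 3, 2, 9]
i: (SA[i-1],SA[i]) lcp shared
  1: (13,1) 1 'a'
  2: (1,0) 0 ''
  3: (0,11) 1 'b'
  4: (11,8) 1 'b'
  5: (8,12) 0 ''
  6: (12,7) 1 'd'
  7: (7,6) 1 'd'
  8: (6,5) 2 'dd'
  9: (5,10) 0 ''
  10: (10,4) 1 'e'
  11: (4,3) 1 'e'
  12: (3,2) 2 'ee'
  13: (2,9) 0 ''

n(n+1)/2 = 14·15/2 = 105
Σ LCP = 0 + 1 + 0 + 1 + 1 + 0 + 1 + 1 + 2 + 0 + 1 + 1 + 2 + 0 = 11
distinct = 105 − 11 = 94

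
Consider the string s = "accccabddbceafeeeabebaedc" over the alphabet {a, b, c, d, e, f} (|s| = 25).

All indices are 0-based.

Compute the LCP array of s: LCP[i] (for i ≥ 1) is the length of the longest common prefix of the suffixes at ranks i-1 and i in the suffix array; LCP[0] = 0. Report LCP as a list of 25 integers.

rank | idx | suffix
   0 |   5 | abddbceafeeeabebaedc
   1 |  17 | abebaedc
   2 |   0 | accccabddbceafeeeabebaedc
   3 |  21 | aedc
   4 |  12 | afeeeabebaedc
   5 |  20 | baedc
   6 |   9 | bceafeeeabebaedc
   7 |   6 | bddbceafeeeabebaedc
   8 |  18 | bebaedc
   9 |  24 | c
  10 |   4 | cabddbceafeeeabebaedc
  11 |   3 | ccabddbceafeeeabebaedc
  12 |   2 | cccabddbceafeeeabebaedc
  13 |   1 | ccccabddbceafeeeabebaedc
  14 |  10 | ceafeeeabebaedc
  15 |   8 | dbceafeeeabebaedc
  16 |  23 | dc
  17 |   7 | ddbceafeeeabebaedc
  18 |  16 | eabebaedc
  19 |  11 | eafeeeabebaedc
  20 |  19 | ebaedc
  21 |  22 | edc
  22 |  15 | eeabebaedc
  23 |  14 | eeeabebaedc
  24 |  13 | feeeabebaedc

SA = [5, 17, 0, 21, 12, 20, 9, 6, 18, 24, 4, 3, 2, 1, 10, 8, 23, 7, 16, 11, 19, 22, 15, 14, 13]
[i] adj suffixes → lcp
  [1] 5/17 → 2 ('ab')
  [2] 17/0 → 1 ('a')
  [3] 0/21 → 1 ('a')
  [4] 21/12 → 1 ('a')
  [5] 12/20 → 0 ('')
  [6] 20/9 → 1 ('b')
  [7] 9/6 → 1 ('b')
  [8] 6/18 → 1 ('b')
  [9] 18/24 → 0 ('')
  [10] 24/4 → 1 ('c')
  [11] 4/3 → 1 ('c')
  [12] 3/2 → 2 ('cc')
  [13] 2/1 → 3 ('ccc')
  [14] 1/10 → 1 ('c')
  [15] 10/8 → 0 ('')
  [16] 8/23 → 1 ('d')
  [17] 23/7 → 1 ('d')
  [18] 7/16 → 0 ('')
  [19] 16/11 → 2 ('ea')
  [20] 11/19 → 1 ('e')
  [21] 19/22 → 1 ('e')
  [22] 22/15 → 1 ('e')
  [23] 15/14 → 2 ('ee')
  [24] 14/13 → 0 ('')

[0, 2, 1, 1, 1, 0, 1, 1, 1, 0, 1, 1, 2, 3, 1, 0, 1, 1, 0, 2, 1, 1, 1, 2, 0]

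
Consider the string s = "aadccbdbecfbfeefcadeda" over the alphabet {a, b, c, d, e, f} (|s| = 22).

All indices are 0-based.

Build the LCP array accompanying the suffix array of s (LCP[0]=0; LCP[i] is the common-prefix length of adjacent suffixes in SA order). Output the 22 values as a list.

[0, 1, 1, 2, 0, 1, 1, 0, 1, 1, 1, 0, 1, 1, 1, 0, 1, 1, 1, 0, 1, 1]

sorted suffixes:
  #0 SA[0]=21  'a'
  #1 SA[1]=0  'aadccbdbecfbfeefcadeda'
  #2 SA[2]=1  'adccbdbecfbfeefcadeda'
  #3 SA[3]=17  'adeda'
  #4 SA[4]=5  'bdbecfbfeefcadeda'
  #5 SA[5]=7  'becfbfeefcadeda'
  #6 SA[6]=11  'bfeefcadeda'
  #7 SA[7]=16  'cadeda'
  #8 SA[8]=4  'cbdbecfbfeefcadeda'
  #9 SA[9]=3  'ccbdbecfbfeefcadeda'
  #10 SA[10]=9  'cfbfeefcadeda'
  #11 SA[11]=20  'da'
  #12 SA[12]=6  'dbecfbfeefcadeda'
  #13 SA[13]=2  'dccbdbecfbfeefcadeda'
  #14 SA[14]=18  'deda'
  #15 SA[15]=8  'ecfbfeefcadeda'
  #16 SA[16]=19  'eda'
  #17 SA[17]=13  'eefcadeda'
  #18 SA[18]=14  'efcadeda'
  #19 SA[19]=10  'fbfeefcadeda'
  #20 SA[20]=15  'fcadeda'
  #21 SA[21]=12  'feefcadeda'

SA = [21, 0, 1, 17, 5, 7, 11, 16, 4, 3, 9, 20, 6, 2, 18, 8, 19, 13, 14, 10, 15, 12]
i: (SA[i-1],SA[i]) lcp shared
  1: (21,0) 1 'a'
  2: (0,1) 1 'a'
  3: (1,17) 2 'ad'
  4: (17,5) 0 ''
  5: (5,7) 1 'b'
  6: (7,11) 1 'b'
  7: (11,16) 0 ''
  8: (16,4) 1 'c'
  9: (4,3) 1 'c'
  10: (3,9) 1 'c'
  11: (9,20) 0 ''
  12: (20,6) 1 'd'
  13: (6,2) 1 'd'
  14: (2,18) 1 'd'
  15: (18,8) 0 ''
  16: (8,19) 1 'e'
  17: (19,13) 1 'e'
  18: (13,14) 1 'e'
  19: (14,10) 0 ''
  20: (10,15) 1 'f'
  21: (15,12) 1 'f'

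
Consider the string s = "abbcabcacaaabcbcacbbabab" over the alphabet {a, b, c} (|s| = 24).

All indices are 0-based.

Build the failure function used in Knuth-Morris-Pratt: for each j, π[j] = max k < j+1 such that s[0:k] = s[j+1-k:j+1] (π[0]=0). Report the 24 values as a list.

[0, 0, 0, 0, 1, 2, 0, 1, 0, 1, 1, 1, 2, 0, 0, 0, 1, 0, 0, 0, 1, 2, 1, 2]

π[0] = 0
j=1 s[j]='b': π[1]=0 (border '')
j=2 s[j]='b': π[2]=0 (border '')
j=3 s[j]='c': π[3]=0 (border '')
j=4 s[j]='a': π[4]=1 (border 'a')
j=5 s[j]='b': π[5]=2 (border 'ab')
j=6 s[j]='c': k: 2→0; π[6]=0 (border '')
j=7 s[j]='a': π[7]=1 (border 'a')
j=8 s[j]='c': k: 1→0; π[8]=0 (border '')
j=9 s[j]='a': π[9]=1 (border 'a')
j=10 s[j]='a': k: 1→0; π[10]=1 (border 'a')
j=11 s[j]='a': k: 1→0; π[11]=1 (border 'a')
j=12 s[j]='b': π[12]=2 (border 'ab')
j=13 s[j]='c': k: 2→0; π[13]=0 (border '')
j=14 s[j]='b': π[14]=0 (border '')
j=15 s[j]='c': π[15]=0 (border '')
j=16 s[j]='a': π[16]=1 (border 'a')
j=17 s[j]='c': k: 1→0; π[17]=0 (border '')
j=18 s[j]='b': π[18]=0 (border '')
j=19 s[j]='b': π[19]=0 (border '')
j=20 s[j]='a': π[20]=1 (border 'a')
j=21 s[j]='b': π[21]=2 (border 'ab')
j=22 s[j]='a': k: 2→0; π[22]=1 (border 'a')
j=23 s[j]='b': π[23]=2 (border 'ab')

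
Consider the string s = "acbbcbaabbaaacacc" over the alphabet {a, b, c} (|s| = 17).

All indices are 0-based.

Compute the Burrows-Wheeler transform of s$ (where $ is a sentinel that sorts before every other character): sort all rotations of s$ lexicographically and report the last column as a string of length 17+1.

cbbaaa$cbcacbcabaa

rank  rotation            last
    0  $acbbcbaabbaaacacc  c
    1  aaacacc$acbbcbaabb  b
    2  aabbaaacacc$acbbcb  b
    3  aacacc$acbbcbaabba  a
    4  abbaaacacc$acbbcba  a
    5  acacc$acbbcbaabbaa  a
    6  acbbcbaabbaaacacc$  $
    7  acc$acbbcbaabbaaac  c
    8  baaacacc$acbbcbaab  b
    9  baabbaaacacc$acbbc  c
   10  bbaaacacc$acbbcbaa  a
   11  bbcbaabbaaacacc$ac  c
   12  bcbaabbaaacacc$acb  b
   13  c$acbbcbaabbaaacac  c
   14  cacc$acbbcbaabbaaa  a
   15  cbaabbaaacacc$acbb  b
   16  cbbcbaabbaaacacc$a  a
   17  cc$acbbcbaabbaaaca  a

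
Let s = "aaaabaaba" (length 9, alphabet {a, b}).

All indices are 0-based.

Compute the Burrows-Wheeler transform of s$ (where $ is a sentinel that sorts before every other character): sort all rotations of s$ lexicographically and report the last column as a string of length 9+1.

ab$abaaaaa

rank  rotation    last
    0  $aaaabaaba  a
    1  a$aaaabaab  b
    2  aaaabaaba$  $
    3  aaabaaba$a  a
    4  aaba$aaaab  b
    5  aabaaba$aa  a
    6  aba$aaaaba  a
    7  abaaba$aaa  a
    8  ba$aaaabaa  a
    9  baaba$aaaa  a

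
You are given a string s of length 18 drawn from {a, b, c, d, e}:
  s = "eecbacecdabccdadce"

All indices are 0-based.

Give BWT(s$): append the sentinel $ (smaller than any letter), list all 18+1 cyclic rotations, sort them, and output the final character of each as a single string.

edbdcaebecdaccacec$

rank  rotation             last
    0  $eecbacecdabccdadce  e
    1  abccdadce$eecbacecd  d
    2  acecdabccdadce$eecb  b
    3  adce$eecbacecdabccd  d
    4  bacecdabccdadce$eec  c
    5  bccdadce$eecbacecda  a
    6  cbacecdabccdadce$ee  e
    7  ccdadce$eecbacecdab  b
    8  cdabccdadce$eecbace  e
    9  cdadce$eecbacecdabc  c
   10  ce$eecbacecdabccdad  d
   11  cecdabccdadce$eecba  a
   12  dabccdadce$eecbacec  c
   13  dadce$eecbacecdabcc  c
   14  dce$eecbacecdabccda  a
   15  e$eecbacecdabccdadc  c
   16  ecbacecdabccdadce$e  e
   17  ecdabccdadce$eecbac  c
   18  eecbacecdabccdadce$  $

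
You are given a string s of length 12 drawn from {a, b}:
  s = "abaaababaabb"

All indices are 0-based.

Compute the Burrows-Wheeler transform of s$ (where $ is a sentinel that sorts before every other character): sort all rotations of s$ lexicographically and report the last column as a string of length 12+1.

rank  rotation       last
    0  $abaaababaabb  b
    1  aaababaabb$ab  b
    2  aababaabb$aba  a
    3  aabb$abaaabab  b
    4  abaaababaabb$  $
    5  abaabb$abaaab  b
    6  ababaabb$abaa  a
    7  abb$abaaababa  a
    8  b$abaaababaab  b
    9  baaababaabb$a  a
   10  baabb$abaaaba  a
   11  babaabb$abaaa  a
   12  bb$abaaababaa  a

bbab$baabaaaa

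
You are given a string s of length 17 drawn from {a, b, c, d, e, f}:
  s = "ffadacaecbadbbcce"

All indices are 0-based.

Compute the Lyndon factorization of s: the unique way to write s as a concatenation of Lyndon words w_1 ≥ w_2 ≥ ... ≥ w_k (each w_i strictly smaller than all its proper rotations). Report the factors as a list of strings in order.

["f", "f", "ad", "acaecbadbbcce"]

emit factor 1: 'f' (i=0, period=1)
emit factor 2: 'f' (i=1, period=1)
emit factor 3: 'ad' (i=2, period=2)
emit factor 4: 'acaecbadbbcce' (i=4, period=13)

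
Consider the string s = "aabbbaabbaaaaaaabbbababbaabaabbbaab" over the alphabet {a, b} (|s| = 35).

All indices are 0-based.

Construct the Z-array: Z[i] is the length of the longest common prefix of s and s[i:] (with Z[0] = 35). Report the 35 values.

Z[0]=35
i=1: outside box; Z[1]=1 grow→box=[1,2)
i=2: outside box; Z[2]=0
i=3: outside box; Z[3]=0
i=4: outside box; Z[4]=0
i=5: outside box; Z[5]=4 grow→box=[5,9)
i=6: min(r-i=3, Z[1]=1)=1; Z[6]=1
i=7: min(r-i=2, Z[2]=0)=0; Z[7]=0
i=8: min(r-i=1, Z[3]=0)=0; Z[8]=0
i=9: outside box; Z[9]=2 grow→box=[9,11)
i=10: min(r-i=1, Z[1]=1)=1; Z[10]=2 grow→box=[10,12)
i=11: min(r-i=1, Z[1]=1)=1; Z[11]=2 grow→box=[11,13)
i=12: min(r-i=1, Z[1]=1)=1; Z[12]=2 grow→box=[12,14)
i=13: min(r-i=1, Z[1]=1)=1; Z[13]=2 grow→box=[13,15)
i=14: min(r-i=1, Z[1]=1)=1; Z[14]=6 grow→box=[14,20)
i=15: min(r-i=5, Z[1]=1)=1; Z[15]=1
i=16: min(r-i=4, Z[2]=0)=0; Z[16]=0
i=17: min(r-i=3, Z[3]=0)=0; Z[17]=0
i=18: min(r-i=2, Z[4]=0)=0; Z[18]=0
i=19: min(r-i=1, Z[5]=4)=1; Z[19]=1
i=20: outside box; Z[20]=0
i=21: outside box; Z[21]=1 grow→box=[21,22)
i=22: outside box; Z[22]=0
i=23: outside box; Z[23]=0
i=24: outside box; Z[24]=3 grow→box=[24,27)
i=25: min(r-i=2, Z[1]=1)=1; Z[25]=1
i=26: min(r-i=1, Z[2]=0)=0; Z[26]=0
i=27: outside box; Z[27]=8 grow→box=[27,35)
i=28: min(r-i=7, Z[1]=1)=1; Z[28]=1
i=29: min(r-i=6, Z[2]=0)=0; Z[29]=0
i=30: min(r-i=5, Z[3]=0)=0; Z[30]=0
i=31: min(r-i=4, Z[4]=0)=0; Z[31]=0
i=32: min(r-i=3, Z[5]=4)=3; Z[32]=3
i=33: min(r-i=2, Z[6]=1)=1; Z[33]=1
i=34: min(r-i=1, Z[7]=0)=0; Z[34]=0

[35, 1, 0, 0, 0, 4, 1, 0, 0, 2, 2, 2, 2, 2, 6, 1, 0, 0, 0, 1, 0, 1, 0, 0, 3, 1, 0, 8, 1, 0, 0, 0, 3, 1, 0]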